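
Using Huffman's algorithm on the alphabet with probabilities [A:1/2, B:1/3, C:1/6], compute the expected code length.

Huffman tree construction:
Combine smallest probabilities repeatedly
Resulting codes:
  A: 0 (length 1)
  B: 11 (length 2)
  C: 10 (length 2)
Average length = Σ p(s) × length(s) = 1.5000 bits


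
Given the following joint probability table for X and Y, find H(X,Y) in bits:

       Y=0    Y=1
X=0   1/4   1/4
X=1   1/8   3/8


H(X,Y) = -Σ p(x,y) log₂ p(x,y)
  p(0,0)=1/4: -0.2500 × log₂(0.2500) = 0.5000
  p(0,1)=1/4: -0.2500 × log₂(0.2500) = 0.5000
  p(1,0)=1/8: -0.1250 × log₂(0.1250) = 0.3750
  p(1,1)=3/8: -0.3750 × log₂(0.3750) = 0.5306
H(X,Y) = 1.9056 bits


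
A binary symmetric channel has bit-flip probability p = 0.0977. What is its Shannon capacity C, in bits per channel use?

For BSC with error probability p:
C = 1 - H(p) where H(p) is binary entropy
H(0.0977) = -0.0977 × log₂(0.0977) - 0.9023 × log₂(0.9023)
H(p) = 0.4617
C = 1 - 0.4617 = 0.5383 bits/use


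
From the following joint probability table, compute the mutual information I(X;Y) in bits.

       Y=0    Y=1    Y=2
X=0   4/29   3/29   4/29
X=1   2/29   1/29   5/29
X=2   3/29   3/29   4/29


H(X) = 1.5727, H(Y) = 1.5378, H(X,Y) = 3.0692
I(X;Y) = H(X) + H(Y) - H(X,Y) = 0.0412 bits


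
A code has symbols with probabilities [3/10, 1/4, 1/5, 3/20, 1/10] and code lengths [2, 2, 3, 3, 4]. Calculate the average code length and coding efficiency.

Average length L = Σ p_i × l_i = 2.5500 bits
Entropy H = 2.2282 bits
Efficiency η = H/L × 100% = 87.38%


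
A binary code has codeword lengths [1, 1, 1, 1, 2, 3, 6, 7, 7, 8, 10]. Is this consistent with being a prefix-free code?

Kraft inequality: Σ 2^(-l_i) ≤ 1 for prefix-free code
Calculating: 2^(-1) + 2^(-1) + 2^(-1) + 2^(-1) + 2^(-2) + 2^(-3) + 2^(-6) + 2^(-7) + 2^(-7) + 2^(-8) + 2^(-10)
= 0.5 + 0.5 + 0.5 + 0.5 + 0.25 + 0.125 + 0.015625 + 0.0078125 + 0.0078125 + 0.00390625 + 0.0009765625
= 2.4111
Since 2.4111 > 1, prefix-free code does not exist


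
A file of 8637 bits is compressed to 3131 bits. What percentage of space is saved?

Space savings = (1 - Compressed/Original) × 100%
= (1 - 3131/8637) × 100%
= 63.75%


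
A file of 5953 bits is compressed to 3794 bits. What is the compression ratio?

Compression ratio = Original / Compressed
= 5953 / 3794 = 1.57:1


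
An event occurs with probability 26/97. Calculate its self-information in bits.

Information content I(x) = -log₂(p(x))
I = -log₂(26/97) = -log₂(0.2680)
I = 1.8995 bits


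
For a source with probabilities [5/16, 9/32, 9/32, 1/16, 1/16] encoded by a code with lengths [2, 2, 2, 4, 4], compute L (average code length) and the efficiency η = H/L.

Average length L = Σ p_i × l_i = 2.2500 bits
Entropy H = 2.0538 bits
Efficiency η = H/L × 100% = 91.28%


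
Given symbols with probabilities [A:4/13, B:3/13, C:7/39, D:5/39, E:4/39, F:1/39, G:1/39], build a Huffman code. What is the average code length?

Huffman tree construction:
Combine smallest probabilities repeatedly
Resulting codes:
  A: 11 (length 2)
  B: 01 (length 2)
  C: 00 (length 2)
  D: 100 (length 3)
  E: 1011 (length 4)
  F: 10100 (length 5)
  G: 10101 (length 5)
Average length = Σ p(s) × length(s) = 2.4872 bits


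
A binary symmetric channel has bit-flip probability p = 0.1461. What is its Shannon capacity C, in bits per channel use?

For BSC with error probability p:
C = 1 - H(p) where H(p) is binary entropy
H(0.1461) = -0.1461 × log₂(0.1461) - 0.8539 × log₂(0.8539)
H(p) = 0.6000
C = 1 - 0.6000 = 0.4000 bits/use


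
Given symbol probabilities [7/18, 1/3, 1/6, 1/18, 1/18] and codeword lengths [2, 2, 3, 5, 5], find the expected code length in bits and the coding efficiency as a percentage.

Average length L = Σ p_i × l_i = 2.5000 bits
Entropy H = 1.9524 bits
Efficiency η = H/L × 100% = 78.09%


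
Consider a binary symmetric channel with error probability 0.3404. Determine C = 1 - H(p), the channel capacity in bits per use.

For BSC with error probability p:
C = 1 - H(p) where H(p) is binary entropy
H(0.3404) = -0.3404 × log₂(0.3404) - 0.6596 × log₂(0.6596)
H(p) = 0.9252
C = 1 - 0.9252 = 0.0748 bits/use


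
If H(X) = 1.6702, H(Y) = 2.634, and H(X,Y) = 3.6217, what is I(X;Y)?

I(X;Y) = H(X) + H(Y) - H(X,Y)
I(X;Y) = 1.6702 + 2.634 - 3.6217 = 0.6825 bits


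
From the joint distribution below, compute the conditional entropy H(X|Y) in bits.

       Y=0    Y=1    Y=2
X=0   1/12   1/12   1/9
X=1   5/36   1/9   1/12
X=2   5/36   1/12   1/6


H(X|Y) = Σ_y p(y) H(X|Y=y)
  p(Y=0) = 13/36, H(X|Y=0) = 1.5486
  p(Y=1) = 5/18, H(X|Y=1) = 1.5710
  p(Y=2) = 13/36, H(X|Y=2) = 1.5262
H(X|Y) = 0.3611×1.5486 + 0.2778×1.5710 + 0.3611×1.5262 = 1.5467 bits


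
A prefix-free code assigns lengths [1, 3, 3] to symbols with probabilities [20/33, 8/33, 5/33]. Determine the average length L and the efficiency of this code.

Average length L = Σ p_i × l_i = 1.7879 bits
Entropy H = 1.3460 bits
Efficiency η = H/L × 100% = 75.28%


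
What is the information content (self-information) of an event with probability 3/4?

Information content I(x) = -log₂(p(x))
I = -log₂(3/4) = -log₂(0.7500)
I = 0.4150 bits


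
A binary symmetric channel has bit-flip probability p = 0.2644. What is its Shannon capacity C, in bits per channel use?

For BSC with error probability p:
C = 1 - H(p) where H(p) is binary entropy
H(0.2644) = -0.2644 × log₂(0.2644) - 0.7356 × log₂(0.7356)
H(p) = 0.8333
C = 1 - 0.8333 = 0.1667 bits/use


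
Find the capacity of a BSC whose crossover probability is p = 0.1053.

For BSC with error probability p:
C = 1 - H(p) where H(p) is binary entropy
H(0.1053) = -0.1053 × log₂(0.1053) - 0.8947 × log₂(0.8947)
H(p) = 0.4856
C = 1 - 0.4856 = 0.5144 bits/use


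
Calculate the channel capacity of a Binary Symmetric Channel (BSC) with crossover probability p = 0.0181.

For BSC with error probability p:
C = 1 - H(p) where H(p) is binary entropy
H(0.0181) = -0.0181 × log₂(0.0181) - 0.9819 × log₂(0.9819)
H(p) = 0.1306
C = 1 - 0.1306 = 0.8694 bits/use


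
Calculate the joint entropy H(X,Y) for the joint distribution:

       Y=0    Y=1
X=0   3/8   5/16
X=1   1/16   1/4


H(X,Y) = -Σ p(x,y) log₂ p(x,y)
  p(0,0)=3/8: -0.3750 × log₂(0.3750) = 0.5306
  p(0,1)=5/16: -0.3125 × log₂(0.3125) = 0.5244
  p(1,0)=1/16: -0.0625 × log₂(0.0625) = 0.2500
  p(1,1)=1/4: -0.2500 × log₂(0.2500) = 0.5000
H(X,Y) = 1.8050 bits


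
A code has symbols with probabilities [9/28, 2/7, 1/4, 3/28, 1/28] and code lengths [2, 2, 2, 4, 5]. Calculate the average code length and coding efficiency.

Average length L = Σ p_i × l_i = 2.3214 bits
Entropy H = 2.0597 bits
Efficiency η = H/L × 100% = 88.72%


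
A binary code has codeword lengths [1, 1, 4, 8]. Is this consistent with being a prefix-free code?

Kraft inequality: Σ 2^(-l_i) ≤ 1 for prefix-free code
Calculating: 2^(-1) + 2^(-1) + 2^(-4) + 2^(-8)
= 0.5 + 0.5 + 0.0625 + 0.00390625
= 1.0664
Since 1.0664 > 1, prefix-free code does not exist


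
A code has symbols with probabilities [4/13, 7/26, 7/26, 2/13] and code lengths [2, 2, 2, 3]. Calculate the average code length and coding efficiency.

Average length L = Σ p_i × l_i = 2.1538 bits
Entropy H = 1.9580 bits
Efficiency η = H/L × 100% = 90.91%


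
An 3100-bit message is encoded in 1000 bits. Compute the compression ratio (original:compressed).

Compression ratio = Original / Compressed
= 3100 / 1000 = 3.10:1


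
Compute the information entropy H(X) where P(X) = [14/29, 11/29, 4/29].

H(X) = -Σ p(x) log₂ p(x)
  -14/29 × log₂(14/29) = 0.5072
  -11/29 × log₂(11/29) = 0.5305
  -4/29 × log₂(4/29) = 0.3942
H(X) = 1.4319 bits


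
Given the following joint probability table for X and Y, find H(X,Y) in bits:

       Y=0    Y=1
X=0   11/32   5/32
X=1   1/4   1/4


H(X,Y) = -Σ p(x,y) log₂ p(x,y)
  p(0,0)=11/32: -0.3438 × log₂(0.3438) = 0.5296
  p(0,1)=5/32: -0.1562 × log₂(0.1562) = 0.4184
  p(1,0)=1/4: -0.2500 × log₂(0.2500) = 0.5000
  p(1,1)=1/4: -0.2500 × log₂(0.2500) = 0.5000
H(X,Y) = 1.9480 bits


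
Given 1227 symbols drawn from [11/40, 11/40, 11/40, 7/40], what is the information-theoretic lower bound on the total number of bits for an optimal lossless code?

Entropy H = 1.9766 bits/symbol
Minimum bits = H × n = 1.9766 × 1227
= 2425.30 bits


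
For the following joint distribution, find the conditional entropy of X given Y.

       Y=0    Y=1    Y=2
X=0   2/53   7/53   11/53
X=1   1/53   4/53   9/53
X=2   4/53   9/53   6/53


H(X|Y) = Σ_y p(y) H(X|Y=y)
  p(Y=0) = 7/53, H(X|Y=0) = 1.3788
  p(Y=1) = 20/53, H(X|Y=1) = 1.5129
  p(Y=2) = 26/53, H(X|Y=2) = 1.5430
H(X|Y) = 0.1321×1.3788 + 0.3774×1.5129 + 0.4906×1.5430 = 1.5100 bits


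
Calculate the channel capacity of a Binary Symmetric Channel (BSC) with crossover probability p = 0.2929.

For BSC with error probability p:
C = 1 - H(p) where H(p) is binary entropy
H(0.2929) = -0.2929 × log₂(0.2929) - 0.7071 × log₂(0.7071)
H(p) = 0.8724
C = 1 - 0.8724 = 0.1276 bits/use


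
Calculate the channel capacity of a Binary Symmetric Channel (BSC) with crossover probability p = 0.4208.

For BSC with error probability p:
C = 1 - H(p) where H(p) is binary entropy
H(0.4208) = -0.4208 × log₂(0.4208) - 0.5792 × log₂(0.5792)
H(p) = 0.9818
C = 1 - 0.9818 = 0.0182 bits/use


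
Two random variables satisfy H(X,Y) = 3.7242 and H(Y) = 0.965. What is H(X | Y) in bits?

Chain rule: H(X,Y) = H(X|Y) + H(Y)
H(X|Y) = H(X,Y) - H(Y) = 3.7242 - 0.965 = 2.7592 bits


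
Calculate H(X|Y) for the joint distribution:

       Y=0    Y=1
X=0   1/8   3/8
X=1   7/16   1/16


H(X|Y) = Σ_y p(y) H(X|Y=y)
  p(Y=0) = 9/16, H(X|Y=0) = 0.7642
  p(Y=1) = 7/16, H(X|Y=1) = 0.5917
H(X|Y) = 0.5625×0.7642 + 0.4375×0.5917 = 0.6887 bits


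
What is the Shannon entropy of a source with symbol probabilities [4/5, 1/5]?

H(X) = -Σ p(x) log₂ p(x)
  -4/5 × log₂(4/5) = 0.2575
  -1/5 × log₂(1/5) = 0.4644
H(X) = 0.7219 bits


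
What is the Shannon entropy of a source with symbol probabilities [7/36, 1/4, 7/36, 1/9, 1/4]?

H(X) = -Σ p(x) log₂ p(x)
  -7/36 × log₂(7/36) = 0.4594
  -1/4 × log₂(1/4) = 0.5000
  -7/36 × log₂(7/36) = 0.4594
  -1/9 × log₂(1/9) = 0.3522
  -1/4 × log₂(1/4) = 0.5000
H(X) = 2.2710 bits


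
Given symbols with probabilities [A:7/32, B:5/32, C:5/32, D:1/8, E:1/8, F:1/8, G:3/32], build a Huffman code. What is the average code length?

Huffman tree construction:
Combine smallest probabilities repeatedly
Resulting codes:
  A: 00 (length 2)
  B: 110 (length 3)
  C: 111 (length 3)
  D: 011 (length 3)
  E: 100 (length 3)
  F: 101 (length 3)
  G: 010 (length 3)
Average length = Σ p(s) × length(s) = 2.7812 bits


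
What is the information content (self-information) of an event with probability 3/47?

Information content I(x) = -log₂(p(x))
I = -log₂(3/47) = -log₂(0.0638)
I = 3.9696 bits


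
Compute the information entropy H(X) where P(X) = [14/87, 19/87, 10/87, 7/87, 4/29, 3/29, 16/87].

H(X) = -Σ p(x) log₂ p(x)
  -14/87 × log₂(14/87) = 0.4241
  -19/87 × log₂(19/87) = 0.4794
  -10/87 × log₂(10/87) = 0.3587
  -7/87 × log₂(7/87) = 0.2925
  -4/29 × log₂(4/29) = 0.3942
  -3/29 × log₂(3/29) = 0.3386
  -16/87 × log₂(16/87) = 0.4493
H(X) = 2.7368 bits


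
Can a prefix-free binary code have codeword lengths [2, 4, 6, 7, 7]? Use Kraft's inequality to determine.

Kraft inequality: Σ 2^(-l_i) ≤ 1 for prefix-free code
Calculating: 2^(-2) + 2^(-4) + 2^(-6) + 2^(-7) + 2^(-7)
= 0.25 + 0.0625 + 0.015625 + 0.0078125 + 0.0078125
= 0.3438
Since 0.3438 ≤ 1, prefix-free code exists


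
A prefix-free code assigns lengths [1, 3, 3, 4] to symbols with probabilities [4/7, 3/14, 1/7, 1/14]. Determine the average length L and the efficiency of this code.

Average length L = Σ p_i × l_i = 1.9286 bits
Entropy H = 1.6106 bits
Efficiency η = H/L × 100% = 83.51%


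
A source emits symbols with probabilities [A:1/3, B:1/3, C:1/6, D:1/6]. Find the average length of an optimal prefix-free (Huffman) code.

Huffman tree construction:
Combine smallest probabilities repeatedly
Resulting codes:
  A: 10 (length 2)
  B: 11 (length 2)
  C: 00 (length 2)
  D: 01 (length 2)
Average length = Σ p(s) × length(s) = 2.0000 bits


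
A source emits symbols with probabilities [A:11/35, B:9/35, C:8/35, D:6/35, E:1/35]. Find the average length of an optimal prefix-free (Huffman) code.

Huffman tree construction:
Combine smallest probabilities repeatedly
Resulting codes:
  A: 11 (length 2)
  B: 10 (length 2)
  C: 01 (length 2)
  D: 001 (length 3)
  E: 000 (length 3)
Average length = Σ p(s) × length(s) = 2.2000 bits


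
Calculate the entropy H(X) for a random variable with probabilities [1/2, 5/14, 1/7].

H(X) = -Σ p(x) log₂ p(x)
  -1/2 × log₂(1/2) = 0.5000
  -5/14 × log₂(5/14) = 0.5305
  -1/7 × log₂(1/7) = 0.4011
H(X) = 1.4316 bits


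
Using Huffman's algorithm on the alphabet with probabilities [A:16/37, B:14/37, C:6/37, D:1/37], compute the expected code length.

Huffman tree construction:
Combine smallest probabilities repeatedly
Resulting codes:
  A: 0 (length 1)
  B: 11 (length 2)
  C: 101 (length 3)
  D: 100 (length 3)
Average length = Σ p(s) × length(s) = 1.7568 bits


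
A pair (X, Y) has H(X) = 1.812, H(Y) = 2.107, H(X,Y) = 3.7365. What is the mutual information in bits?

I(X;Y) = H(X) + H(Y) - H(X,Y)
I(X;Y) = 1.812 + 2.107 - 3.7365 = 0.1825 bits


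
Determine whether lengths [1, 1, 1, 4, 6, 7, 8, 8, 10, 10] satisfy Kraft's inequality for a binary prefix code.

Kraft inequality: Σ 2^(-l_i) ≤ 1 for prefix-free code
Calculating: 2^(-1) + 2^(-1) + 2^(-1) + 2^(-4) + 2^(-6) + 2^(-7) + 2^(-8) + 2^(-8) + 2^(-10) + 2^(-10)
= 0.5 + 0.5 + 0.5 + 0.0625 + 0.015625 + 0.0078125 + 0.00390625 + 0.00390625 + 0.0009765625 + 0.0009765625
= 1.5957
Since 1.5957 > 1, prefix-free code does not exist


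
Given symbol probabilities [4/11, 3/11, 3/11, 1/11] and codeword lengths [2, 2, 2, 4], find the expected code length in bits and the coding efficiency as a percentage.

Average length L = Σ p_i × l_i = 2.1818 bits
Entropy H = 1.8676 bits
Efficiency η = H/L × 100% = 85.60%


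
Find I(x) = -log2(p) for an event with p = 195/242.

Information content I(x) = -log₂(p(x))
I = -log₂(195/242) = -log₂(0.8058)
I = 0.3115 bits


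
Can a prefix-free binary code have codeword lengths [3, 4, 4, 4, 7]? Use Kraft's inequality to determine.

Kraft inequality: Σ 2^(-l_i) ≤ 1 for prefix-free code
Calculating: 2^(-3) + 2^(-4) + 2^(-4) + 2^(-4) + 2^(-7)
= 0.125 + 0.0625 + 0.0625 + 0.0625 + 0.0078125
= 0.3203
Since 0.3203 ≤ 1, prefix-free code exists


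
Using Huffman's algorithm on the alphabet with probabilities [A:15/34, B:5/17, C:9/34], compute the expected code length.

Huffman tree construction:
Combine smallest probabilities repeatedly
Resulting codes:
  A: 0 (length 1)
  B: 11 (length 2)
  C: 10 (length 2)
Average length = Σ p(s) × length(s) = 1.5588 bits


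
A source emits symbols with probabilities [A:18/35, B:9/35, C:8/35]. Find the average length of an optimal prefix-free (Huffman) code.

Huffman tree construction:
Combine smallest probabilities repeatedly
Resulting codes:
  A: 1 (length 1)
  B: 01 (length 2)
  C: 00 (length 2)
Average length = Σ p(s) × length(s) = 1.4857 bits


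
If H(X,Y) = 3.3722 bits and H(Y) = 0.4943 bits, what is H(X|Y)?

Chain rule: H(X,Y) = H(X|Y) + H(Y)
H(X|Y) = H(X,Y) - H(Y) = 3.3722 - 0.4943 = 2.8779 bits


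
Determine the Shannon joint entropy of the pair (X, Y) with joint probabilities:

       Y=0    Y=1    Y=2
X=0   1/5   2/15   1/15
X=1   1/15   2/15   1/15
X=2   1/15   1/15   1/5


H(X,Y) = -Σ p(x,y) log₂ p(x,y)
  p(0,0)=1/5: -0.2000 × log₂(0.2000) = 0.4644
  p(0,1)=2/15: -0.1333 × log₂(0.1333) = 0.3876
  p(0,2)=1/15: -0.0667 × log₂(0.0667) = 0.2605
  p(1,0)=1/15: -0.0667 × log₂(0.0667) = 0.2605
  p(1,1)=2/15: -0.1333 × log₂(0.1333) = 0.3876
  p(1,2)=1/15: -0.0667 × log₂(0.0667) = 0.2605
  p(2,0)=1/15: -0.0667 × log₂(0.0667) = 0.2605
  p(2,1)=1/15: -0.0667 × log₂(0.0667) = 0.2605
  p(2,2)=1/5: -0.2000 × log₂(0.2000) = 0.4644
H(X,Y) = 3.0062 bits


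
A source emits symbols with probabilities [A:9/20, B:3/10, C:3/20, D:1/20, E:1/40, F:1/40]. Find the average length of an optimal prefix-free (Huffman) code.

Huffman tree construction:
Combine smallest probabilities repeatedly
Resulting codes:
  A: 0 (length 1)
  B: 11 (length 2)
  C: 101 (length 3)
  D: 1000 (length 4)
  E: 10010 (length 5)
  F: 10011 (length 5)
Average length = Σ p(s) × length(s) = 1.9500 bits


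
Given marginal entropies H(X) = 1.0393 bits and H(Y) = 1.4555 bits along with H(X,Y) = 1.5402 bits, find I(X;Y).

I(X;Y) = H(X) + H(Y) - H(X,Y)
I(X;Y) = 1.0393 + 1.4555 - 1.5402 = 0.9546 bits


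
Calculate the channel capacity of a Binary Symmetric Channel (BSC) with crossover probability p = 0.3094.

For BSC with error probability p:
C = 1 - H(p) where H(p) is binary entropy
H(0.3094) = -0.3094 × log₂(0.3094) - 0.6906 × log₂(0.6906)
H(p) = 0.8925
C = 1 - 0.8925 = 0.1075 bits/use


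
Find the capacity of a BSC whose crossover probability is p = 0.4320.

For BSC with error probability p:
C = 1 - H(p) where H(p) is binary entropy
H(0.4320) = -0.4320 × log₂(0.4320) - 0.5680 × log₂(0.5680)
H(p) = 0.9866
C = 1 - 0.9866 = 0.0134 bits/use


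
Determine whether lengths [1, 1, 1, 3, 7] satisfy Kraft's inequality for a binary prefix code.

Kraft inequality: Σ 2^(-l_i) ≤ 1 for prefix-free code
Calculating: 2^(-1) + 2^(-1) + 2^(-1) + 2^(-3) + 2^(-7)
= 0.5 + 0.5 + 0.5 + 0.125 + 0.0078125
= 1.6328
Since 1.6328 > 1, prefix-free code does not exist


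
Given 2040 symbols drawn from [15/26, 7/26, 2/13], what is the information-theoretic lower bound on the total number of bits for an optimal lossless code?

Entropy H = 1.3829 bits/symbol
Minimum bits = H × n = 1.3829 × 2040
= 2821.21 bits


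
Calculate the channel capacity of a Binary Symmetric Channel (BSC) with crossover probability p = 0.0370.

For BSC with error probability p:
C = 1 - H(p) where H(p) is binary entropy
H(0.0370) = -0.0370 × log₂(0.0370) - 0.9630 × log₂(0.9630)
H(p) = 0.2284
C = 1 - 0.2284 = 0.7716 bits/use


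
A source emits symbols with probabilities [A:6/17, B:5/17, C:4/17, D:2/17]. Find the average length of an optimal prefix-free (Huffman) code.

Huffman tree construction:
Combine smallest probabilities repeatedly
Resulting codes:
  A: 11 (length 2)
  B: 10 (length 2)
  C: 01 (length 2)
  D: 00 (length 2)
Average length = Σ p(s) × length(s) = 2.0000 bits


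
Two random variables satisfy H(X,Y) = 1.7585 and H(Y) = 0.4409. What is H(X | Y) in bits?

Chain rule: H(X,Y) = H(X|Y) + H(Y)
H(X|Y) = H(X,Y) - H(Y) = 1.7585 - 0.4409 = 1.3176 bits


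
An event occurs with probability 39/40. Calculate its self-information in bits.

Information content I(x) = -log₂(p(x))
I = -log₂(39/40) = -log₂(0.9750)
I = 0.0365 bits


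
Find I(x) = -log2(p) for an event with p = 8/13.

Information content I(x) = -log₂(p(x))
I = -log₂(8/13) = -log₂(0.6154)
I = 0.7004 bits


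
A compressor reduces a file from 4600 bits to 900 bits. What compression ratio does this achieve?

Compression ratio = Original / Compressed
= 4600 / 900 = 5.11:1


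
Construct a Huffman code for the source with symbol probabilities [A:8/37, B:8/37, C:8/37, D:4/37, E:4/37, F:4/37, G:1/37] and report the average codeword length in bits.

Huffman tree construction:
Combine smallest probabilities repeatedly
Resulting codes:
  A: 111 (length 3)
  B: 00 (length 2)
  C: 01 (length 2)
  D: 1101 (length 4)
  E: 100 (length 3)
  F: 101 (length 3)
  G: 1100 (length 4)
Average length = Σ p(s) × length(s) = 2.7027 bits


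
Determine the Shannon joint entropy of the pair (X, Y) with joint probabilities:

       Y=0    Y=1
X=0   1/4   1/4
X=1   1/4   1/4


H(X,Y) = -Σ p(x,y) log₂ p(x,y)
  p(0,0)=1/4: -0.2500 × log₂(0.2500) = 0.5000
  p(0,1)=1/4: -0.2500 × log₂(0.2500) = 0.5000
  p(1,0)=1/4: -0.2500 × log₂(0.2500) = 0.5000
  p(1,1)=1/4: -0.2500 × log₂(0.2500) = 0.5000
H(X,Y) = 2.0000 bits


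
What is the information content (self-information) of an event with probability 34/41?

Information content I(x) = -log₂(p(x))
I = -log₂(34/41) = -log₂(0.8293)
I = 0.2701 bits


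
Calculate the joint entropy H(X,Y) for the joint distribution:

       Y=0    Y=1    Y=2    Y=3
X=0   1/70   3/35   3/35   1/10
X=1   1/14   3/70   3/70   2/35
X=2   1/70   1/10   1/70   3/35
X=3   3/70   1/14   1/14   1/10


H(X,Y) = -Σ p(x,y) log₂ p(x,y)
  p(0,0)=1/70: -0.0143 × log₂(0.0143) = 0.0876
  p(0,1)=3/35: -0.0857 × log₂(0.0857) = 0.3038
  p(0,2)=3/35: -0.0857 × log₂(0.0857) = 0.3038
  p(0,3)=1/10: -0.1000 × log₂(0.1000) = 0.3322
  p(1,0)=1/14: -0.0714 × log₂(0.0714) = 0.2720
  p(1,1)=3/70: -0.0429 × log₂(0.0429) = 0.1948
  p(1,2)=3/70: -0.0429 × log₂(0.0429) = 0.1948
  p(1,3)=2/35: -0.0571 × log₂(0.0571) = 0.2360
  p(2,0)=1/70: -0.0143 × log₂(0.0143) = 0.0876
  p(2,1)=1/10: -0.1000 × log₂(0.1000) = 0.3322
  p(2,2)=1/70: -0.0143 × log₂(0.0143) = 0.0876
  p(2,3)=3/35: -0.0857 × log₂(0.0857) = 0.3038
  p(3,0)=3/70: -0.0429 × log₂(0.0429) = 0.1948
  p(3,1)=1/14: -0.0714 × log₂(0.0714) = 0.2720
  p(3,2)=1/14: -0.0714 × log₂(0.0714) = 0.2720
  p(3,3)=1/10: -0.1000 × log₂(0.1000) = 0.3322
H(X,Y) = 3.8067 bits


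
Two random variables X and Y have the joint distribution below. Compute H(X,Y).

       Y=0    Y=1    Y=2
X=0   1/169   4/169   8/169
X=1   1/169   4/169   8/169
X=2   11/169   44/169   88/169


H(X,Y) = -Σ p(x,y) log₂ p(x,y)
  p(0,0)=1/169: -0.0059 × log₂(0.0059) = 0.0438
  p(0,1)=4/169: -0.0237 × log₂(0.0237) = 0.1278
  p(0,2)=8/169: -0.0473 × log₂(0.0473) = 0.2083
  p(1,0)=1/169: -0.0059 × log₂(0.0059) = 0.0438
  p(1,1)=4/169: -0.0237 × log₂(0.0237) = 0.1278
  p(1,2)=8/169: -0.0473 × log₂(0.0473) = 0.2083
  p(2,0)=11/169: -0.0651 × log₂(0.0651) = 0.2565
  p(2,1)=44/169: -0.2604 × log₂(0.2604) = 0.5055
  p(2,2)=88/169: -0.5207 × log₂(0.5207) = 0.4902
H(X,Y) = 2.0121 bits


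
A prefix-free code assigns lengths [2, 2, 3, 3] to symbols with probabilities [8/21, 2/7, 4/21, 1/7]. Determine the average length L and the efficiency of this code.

Average length L = Σ p_i × l_i = 2.3333 bits
Entropy H = 1.9035 bits
Efficiency η = H/L × 100% = 81.58%


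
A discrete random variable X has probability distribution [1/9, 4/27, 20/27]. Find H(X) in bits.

H(X) = -Σ p(x) log₂ p(x)
  -1/9 × log₂(1/9) = 0.3522
  -4/27 × log₂(4/27) = 0.4081
  -20/27 × log₂(20/27) = 0.3207
H(X) = 1.0811 bits


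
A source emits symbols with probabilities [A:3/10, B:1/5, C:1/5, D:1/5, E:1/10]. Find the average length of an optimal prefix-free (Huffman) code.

Huffman tree construction:
Combine smallest probabilities repeatedly
Resulting codes:
  A: 10 (length 2)
  B: 111 (length 3)
  C: 00 (length 2)
  D: 01 (length 2)
  E: 110 (length 3)
Average length = Σ p(s) × length(s) = 2.3000 bits


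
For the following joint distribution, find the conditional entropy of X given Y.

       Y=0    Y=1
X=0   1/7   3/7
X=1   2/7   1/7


H(X|Y) = Σ_y p(y) H(X|Y=y)
  p(Y=0) = 3/7, H(X|Y=0) = 0.9183
  p(Y=1) = 4/7, H(X|Y=1) = 0.8113
H(X|Y) = 0.4286×0.9183 + 0.5714×0.8113 = 0.8571 bits


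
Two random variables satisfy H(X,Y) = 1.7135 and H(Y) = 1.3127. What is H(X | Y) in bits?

Chain rule: H(X,Y) = H(X|Y) + H(Y)
H(X|Y) = H(X,Y) - H(Y) = 1.7135 - 1.3127 = 0.4008 bits


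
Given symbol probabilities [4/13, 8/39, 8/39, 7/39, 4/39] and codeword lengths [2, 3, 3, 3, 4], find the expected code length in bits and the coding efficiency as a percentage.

Average length L = Σ p_i × l_i = 2.7949 bits
Entropy H = 2.2426 bits
Efficiency η = H/L × 100% = 80.24%


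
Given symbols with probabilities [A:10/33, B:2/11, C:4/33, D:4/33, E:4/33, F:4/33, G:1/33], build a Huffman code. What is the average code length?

Huffman tree construction:
Combine smallest probabilities repeatedly
Resulting codes:
  A: 11 (length 2)
  B: 00 (length 2)
  C: 1011 (length 4)
  D: 010 (length 3)
  E: 011 (length 3)
  F: 100 (length 3)
  G: 1010 (length 4)
Average length = Σ p(s) × length(s) = 2.6667 bits


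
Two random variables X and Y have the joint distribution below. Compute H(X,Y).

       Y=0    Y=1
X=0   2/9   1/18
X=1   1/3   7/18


H(X,Y) = -Σ p(x,y) log₂ p(x,y)
  p(0,0)=2/9: -0.2222 × log₂(0.2222) = 0.4822
  p(0,1)=1/18: -0.0556 × log₂(0.0556) = 0.2317
  p(1,0)=1/3: -0.3333 × log₂(0.3333) = 0.5283
  p(1,1)=7/18: -0.3889 × log₂(0.3889) = 0.5299
H(X,Y) = 1.7721 bits


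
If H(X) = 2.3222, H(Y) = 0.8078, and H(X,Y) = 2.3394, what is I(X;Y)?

I(X;Y) = H(X) + H(Y) - H(X,Y)
I(X;Y) = 2.3222 + 0.8078 - 2.3394 = 0.7906 bits


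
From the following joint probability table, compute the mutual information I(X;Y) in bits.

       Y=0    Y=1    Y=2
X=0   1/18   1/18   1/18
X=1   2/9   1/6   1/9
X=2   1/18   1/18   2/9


H(X) = 1.4591, H(Y) = 1.5715, H(X,Y) = 2.9058
I(X;Y) = H(X) + H(Y) - H(X,Y) = 0.1249 bits


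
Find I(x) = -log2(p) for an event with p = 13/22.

Information content I(x) = -log₂(p(x))
I = -log₂(13/22) = -log₂(0.5909)
I = 0.7590 bits


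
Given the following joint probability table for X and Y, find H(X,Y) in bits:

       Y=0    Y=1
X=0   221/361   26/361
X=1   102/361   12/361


H(X,Y) = -Σ p(x,y) log₂ p(x,y)
  p(0,0)=221/361: -0.6122 × log₂(0.6122) = 0.4334
  p(0,1)=26/361: -0.0720 × log₂(0.0720) = 0.2734
  p(1,0)=102/361: -0.2825 × log₂(0.2825) = 0.5152
  p(1,1)=12/361: -0.0332 × log₂(0.0332) = 0.1632
H(X,Y) = 1.3852 bits


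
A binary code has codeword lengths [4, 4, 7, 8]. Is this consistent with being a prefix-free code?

Kraft inequality: Σ 2^(-l_i) ≤ 1 for prefix-free code
Calculating: 2^(-4) + 2^(-4) + 2^(-7) + 2^(-8)
= 0.0625 + 0.0625 + 0.0078125 + 0.00390625
= 0.1367
Since 0.1367 ≤ 1, prefix-free code exists


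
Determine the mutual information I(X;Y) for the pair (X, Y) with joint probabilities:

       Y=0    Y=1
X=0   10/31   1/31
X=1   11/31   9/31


H(X) = 0.9383, H(Y) = 0.9072, H(X,Y) = 1.7348
I(X;Y) = H(X) + H(Y) - H(X,Y) = 0.1107 bits


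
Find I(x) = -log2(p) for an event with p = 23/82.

Information content I(x) = -log₂(p(x))
I = -log₂(23/82) = -log₂(0.2805)
I = 1.8340 bits


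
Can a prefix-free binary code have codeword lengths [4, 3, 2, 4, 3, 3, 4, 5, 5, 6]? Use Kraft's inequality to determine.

Kraft inequality: Σ 2^(-l_i) ≤ 1 for prefix-free code
Calculating: 2^(-4) + 2^(-3) + 2^(-2) + 2^(-4) + 2^(-3) + 2^(-3) + 2^(-4) + 2^(-5) + 2^(-5) + 2^(-6)
= 0.0625 + 0.125 + 0.25 + 0.0625 + 0.125 + 0.125 + 0.0625 + 0.03125 + 0.03125 + 0.015625
= 0.8906
Since 0.8906 ≤ 1, prefix-free code exists


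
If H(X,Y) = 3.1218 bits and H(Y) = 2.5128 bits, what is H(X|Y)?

Chain rule: H(X,Y) = H(X|Y) + H(Y)
H(X|Y) = H(X,Y) - H(Y) = 3.1218 - 2.5128 = 0.609 bits


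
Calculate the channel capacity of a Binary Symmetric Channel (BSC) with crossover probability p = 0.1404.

For BSC with error probability p:
C = 1 - H(p) where H(p) is binary entropy
H(0.1404) = -0.1404 × log₂(0.1404) - 0.8596 × log₂(0.8596)
H(p) = 0.5853
C = 1 - 0.5853 = 0.4147 bits/use


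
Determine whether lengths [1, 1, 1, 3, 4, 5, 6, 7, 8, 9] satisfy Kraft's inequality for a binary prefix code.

Kraft inequality: Σ 2^(-l_i) ≤ 1 for prefix-free code
Calculating: 2^(-1) + 2^(-1) + 2^(-1) + 2^(-3) + 2^(-4) + 2^(-5) + 2^(-6) + 2^(-7) + 2^(-8) + 2^(-9)
= 0.5 + 0.5 + 0.5 + 0.125 + 0.0625 + 0.03125 + 0.015625 + 0.0078125 + 0.00390625 + 0.001953125
= 1.7480
Since 1.7480 > 1, prefix-free code does not exist


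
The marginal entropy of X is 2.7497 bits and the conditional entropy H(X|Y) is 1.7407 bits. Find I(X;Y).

I(X;Y) = H(X) - H(X|Y)
I(X;Y) = 2.7497 - 1.7407 = 1.009 bits


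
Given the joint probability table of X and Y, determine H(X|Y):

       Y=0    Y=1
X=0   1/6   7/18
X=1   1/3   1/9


H(X|Y) = Σ_y p(y) H(X|Y=y)
  p(Y=0) = 1/2, H(X|Y=0) = 0.9183
  p(Y=1) = 1/2, H(X|Y=1) = 0.7642
H(X|Y) = 0.5000×0.9183 + 0.5000×0.7642 = 0.8413 bits


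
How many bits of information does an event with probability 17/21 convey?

Information content I(x) = -log₂(p(x))
I = -log₂(17/21) = -log₂(0.8095)
I = 0.3049 bits


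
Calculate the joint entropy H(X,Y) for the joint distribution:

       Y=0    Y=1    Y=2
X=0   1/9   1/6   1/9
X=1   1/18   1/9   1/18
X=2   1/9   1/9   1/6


H(X,Y) = -Σ p(x,y) log₂ p(x,y)
  p(0,0)=1/9: -0.1111 × log₂(0.1111) = 0.3522
  p(0,1)=1/6: -0.1667 × log₂(0.1667) = 0.4308
  p(0,2)=1/9: -0.1111 × log₂(0.1111) = 0.3522
  p(1,0)=1/18: -0.0556 × log₂(0.0556) = 0.2317
  p(1,1)=1/9: -0.1111 × log₂(0.1111) = 0.3522
  p(1,2)=1/18: -0.0556 × log₂(0.0556) = 0.2317
  p(2,0)=1/9: -0.1111 × log₂(0.1111) = 0.3522
  p(2,1)=1/9: -0.1111 × log₂(0.1111) = 0.3522
  p(2,2)=1/6: -0.1667 × log₂(0.1667) = 0.4308
H(X,Y) = 3.0860 bits


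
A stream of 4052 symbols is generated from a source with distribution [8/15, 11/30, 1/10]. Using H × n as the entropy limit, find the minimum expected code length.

Entropy H = 1.3466 bits/symbol
Minimum bits = H × n = 1.3466 × 4052
= 5456.43 bits


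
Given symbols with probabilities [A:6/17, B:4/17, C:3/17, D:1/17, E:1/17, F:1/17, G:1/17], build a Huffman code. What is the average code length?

Huffman tree construction:
Combine smallest probabilities repeatedly
Resulting codes:
  A: 11 (length 2)
  B: 01 (length 2)
  C: 00 (length 2)
  D: 1000 (length 4)
  E: 1001 (length 4)
  F: 1010 (length 4)
  G: 1011 (length 4)
Average length = Σ p(s) × length(s) = 2.4706 bits


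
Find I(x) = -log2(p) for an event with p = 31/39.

Information content I(x) = -log₂(p(x))
I = -log₂(31/39) = -log₂(0.7949)
I = 0.3312 bits


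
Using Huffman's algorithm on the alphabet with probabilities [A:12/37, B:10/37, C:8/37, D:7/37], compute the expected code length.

Huffman tree construction:
Combine smallest probabilities repeatedly
Resulting codes:
  A: 11 (length 2)
  B: 10 (length 2)
  C: 01 (length 2)
  D: 00 (length 2)
Average length = Σ p(s) × length(s) = 2.0000 bits


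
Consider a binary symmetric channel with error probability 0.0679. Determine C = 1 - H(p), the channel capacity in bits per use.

For BSC with error probability p:
C = 1 - H(p) where H(p) is binary entropy
H(0.0679) = -0.0679 × log₂(0.0679) - 0.9321 × log₂(0.9321)
H(p) = 0.3580
C = 1 - 0.3580 = 0.6420 bits/use


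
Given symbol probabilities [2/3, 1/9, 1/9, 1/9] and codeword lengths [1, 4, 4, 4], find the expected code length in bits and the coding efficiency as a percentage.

Average length L = Σ p_i × l_i = 2.0000 bits
Entropy H = 1.4466 bits
Efficiency η = H/L × 100% = 72.33%


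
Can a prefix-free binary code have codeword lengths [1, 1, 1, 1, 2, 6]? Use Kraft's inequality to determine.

Kraft inequality: Σ 2^(-l_i) ≤ 1 for prefix-free code
Calculating: 2^(-1) + 2^(-1) + 2^(-1) + 2^(-1) + 2^(-2) + 2^(-6)
= 0.5 + 0.5 + 0.5 + 0.5 + 0.25 + 0.015625
= 2.2656
Since 2.2656 > 1, prefix-free code does not exist


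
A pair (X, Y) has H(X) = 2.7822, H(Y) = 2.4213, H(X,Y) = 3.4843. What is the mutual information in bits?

I(X;Y) = H(X) + H(Y) - H(X,Y)
I(X;Y) = 2.7822 + 2.4213 - 3.4843 = 1.7192 bits


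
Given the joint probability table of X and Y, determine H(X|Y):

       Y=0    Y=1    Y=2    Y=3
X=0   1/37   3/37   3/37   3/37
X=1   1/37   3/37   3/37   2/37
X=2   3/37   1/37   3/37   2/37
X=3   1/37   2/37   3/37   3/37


H(X|Y) = Σ_y p(y) H(X|Y=y)
  p(Y=0) = 6/37, H(X|Y=0) = 1.7925
  p(Y=1) = 9/37, H(X|Y=1) = 1.8911
  p(Y=2) = 12/37, H(X|Y=2) = 2.0000
  p(Y=3) = 10/37, H(X|Y=3) = 1.9710
H(X|Y) = 0.1622×1.7925 + 0.2432×1.8911 + 0.3243×2.0000 + 0.2703×1.9710 = 1.9320 bits


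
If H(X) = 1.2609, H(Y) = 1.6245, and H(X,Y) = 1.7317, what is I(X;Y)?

I(X;Y) = H(X) + H(Y) - H(X,Y)
I(X;Y) = 1.2609 + 1.6245 - 1.7317 = 1.1537 bits


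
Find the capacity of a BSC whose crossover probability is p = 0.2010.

For BSC with error probability p:
C = 1 - H(p) where H(p) is binary entropy
H(0.2010) = -0.2010 × log₂(0.2010) - 0.7990 × log₂(0.7990)
H(p) = 0.7239
C = 1 - 0.7239 = 0.2761 bits/use


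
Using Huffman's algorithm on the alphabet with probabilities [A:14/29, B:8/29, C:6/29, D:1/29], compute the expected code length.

Huffman tree construction:
Combine smallest probabilities repeatedly
Resulting codes:
  A: 0 (length 1)
  B: 11 (length 2)
  C: 101 (length 3)
  D: 100 (length 3)
Average length = Σ p(s) × length(s) = 1.7586 bits


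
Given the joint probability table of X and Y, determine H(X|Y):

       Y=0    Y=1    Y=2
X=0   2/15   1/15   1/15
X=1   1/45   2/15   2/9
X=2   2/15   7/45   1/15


H(X|Y) = Σ_y p(y) H(X|Y=y)
  p(Y=0) = 13/45, H(X|Y=0) = 1.3143
  p(Y=1) = 16/45, H(X|Y=1) = 1.5052
  p(Y=2) = 16/45, H(X|Y=2) = 1.3294
H(X|Y) = 0.2889×1.3143 + 0.3556×1.5052 + 0.3556×1.3294 = 1.3876 bits


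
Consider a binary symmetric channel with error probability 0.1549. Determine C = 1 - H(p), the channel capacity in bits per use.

For BSC with error probability p:
C = 1 - H(p) where H(p) is binary entropy
H(0.1549) = -0.1549 × log₂(0.1549) - 0.8451 × log₂(0.8451)
H(p) = 0.6220
C = 1 - 0.6220 = 0.3780 bits/use


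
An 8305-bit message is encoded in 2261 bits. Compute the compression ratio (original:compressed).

Compression ratio = Original / Compressed
= 8305 / 2261 = 3.67:1


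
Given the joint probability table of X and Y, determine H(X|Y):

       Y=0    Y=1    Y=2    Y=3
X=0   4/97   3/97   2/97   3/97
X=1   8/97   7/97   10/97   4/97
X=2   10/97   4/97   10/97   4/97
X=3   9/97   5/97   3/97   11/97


H(X|Y) = Σ_y p(y) H(X|Y=y)
  p(Y=0) = 31/97, H(X|Y=0) = 1.9300
  p(Y=1) = 19/97, H(X|Y=1) = 1.9313
  p(Y=2) = 25/97, H(X|Y=2) = 1.7161
  p(Y=3) = 22/97, H(X|Y=3) = 1.7863
H(X|Y) = 0.3196×1.9300 + 0.1959×1.9313 + 0.2577×1.7161 + 0.2268×1.7863 = 1.8426 bits


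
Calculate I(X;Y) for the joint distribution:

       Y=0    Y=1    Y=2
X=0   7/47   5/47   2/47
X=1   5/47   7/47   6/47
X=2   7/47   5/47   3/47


H(X) = 1.5766, H(Y) = 1.5492, H(X,Y) = 3.0855
I(X;Y) = H(X) + H(Y) - H(X,Y) = 0.0404 bits


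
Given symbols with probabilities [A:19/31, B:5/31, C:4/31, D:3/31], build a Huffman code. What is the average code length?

Huffman tree construction:
Combine smallest probabilities repeatedly
Resulting codes:
  A: 1 (length 1)
  B: 00 (length 2)
  C: 011 (length 3)
  D: 010 (length 3)
Average length = Σ p(s) × length(s) = 1.6129 bits


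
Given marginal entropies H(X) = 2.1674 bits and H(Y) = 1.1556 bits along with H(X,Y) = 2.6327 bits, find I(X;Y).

I(X;Y) = H(X) + H(Y) - H(X,Y)
I(X;Y) = 2.1674 + 1.1556 - 2.6327 = 0.6903 bits


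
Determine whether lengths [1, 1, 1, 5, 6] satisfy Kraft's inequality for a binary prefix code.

Kraft inequality: Σ 2^(-l_i) ≤ 1 for prefix-free code
Calculating: 2^(-1) + 2^(-1) + 2^(-1) + 2^(-5) + 2^(-6)
= 0.5 + 0.5 + 0.5 + 0.03125 + 0.015625
= 1.5469
Since 1.5469 > 1, prefix-free code does not exist


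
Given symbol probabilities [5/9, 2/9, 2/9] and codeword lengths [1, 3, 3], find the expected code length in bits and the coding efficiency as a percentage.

Average length L = Σ p_i × l_i = 1.8889 bits
Entropy H = 1.4355 bits
Efficiency η = H/L × 100% = 76.00%


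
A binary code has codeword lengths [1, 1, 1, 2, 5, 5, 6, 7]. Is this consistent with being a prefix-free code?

Kraft inequality: Σ 2^(-l_i) ≤ 1 for prefix-free code
Calculating: 2^(-1) + 2^(-1) + 2^(-1) + 2^(-2) + 2^(-5) + 2^(-5) + 2^(-6) + 2^(-7)
= 0.5 + 0.5 + 0.5 + 0.25 + 0.03125 + 0.03125 + 0.015625 + 0.0078125
= 1.8359
Since 1.8359 > 1, prefix-free code does not exist


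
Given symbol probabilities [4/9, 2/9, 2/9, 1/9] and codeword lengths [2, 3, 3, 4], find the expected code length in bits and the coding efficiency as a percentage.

Average length L = Σ p_i × l_i = 2.6667 bits
Entropy H = 1.8366 bits
Efficiency η = H/L × 100% = 68.87%


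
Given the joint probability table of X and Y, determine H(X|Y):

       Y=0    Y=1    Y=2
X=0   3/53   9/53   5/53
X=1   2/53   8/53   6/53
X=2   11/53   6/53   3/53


H(X|Y) = Σ_y p(y) H(X|Y=y)
  p(Y=0) = 16/53, H(X|Y=0) = 1.1995
  p(Y=1) = 23/53, H(X|Y=1) = 1.5653
  p(Y=2) = 14/53, H(X|Y=2) = 1.5306
H(X|Y) = 0.3019×1.1995 + 0.4340×1.5653 + 0.2642×1.5306 = 1.4457 bits


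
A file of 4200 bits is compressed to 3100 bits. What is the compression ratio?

Compression ratio = Original / Compressed
= 4200 / 3100 = 1.35:1


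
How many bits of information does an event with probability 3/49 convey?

Information content I(x) = -log₂(p(x))
I = -log₂(3/49) = -log₂(0.0612)
I = 4.0297 bits


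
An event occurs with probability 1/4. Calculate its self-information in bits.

Information content I(x) = -log₂(p(x))
I = -log₂(1/4) = -log₂(0.2500)
I = 2.0000 bits


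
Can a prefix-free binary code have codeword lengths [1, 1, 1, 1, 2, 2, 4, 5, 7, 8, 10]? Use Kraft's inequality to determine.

Kraft inequality: Σ 2^(-l_i) ≤ 1 for prefix-free code
Calculating: 2^(-1) + 2^(-1) + 2^(-1) + 2^(-1) + 2^(-2) + 2^(-2) + 2^(-4) + 2^(-5) + 2^(-7) + 2^(-8) + 2^(-10)
= 0.5 + 0.5 + 0.5 + 0.5 + 0.25 + 0.25 + 0.0625 + 0.03125 + 0.0078125 + 0.00390625 + 0.0009765625
= 2.6064
Since 2.6064 > 1, prefix-free code does not exist


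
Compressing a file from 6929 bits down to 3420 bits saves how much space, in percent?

Space savings = (1 - Compressed/Original) × 100%
= (1 - 3420/6929) × 100%
= 50.64%


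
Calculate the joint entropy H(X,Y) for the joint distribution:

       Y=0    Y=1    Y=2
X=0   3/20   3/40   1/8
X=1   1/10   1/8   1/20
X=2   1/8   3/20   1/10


H(X,Y) = -Σ p(x,y) log₂ p(x,y)
  p(0,0)=3/20: -0.1500 × log₂(0.1500) = 0.4105
  p(0,1)=3/40: -0.0750 × log₂(0.0750) = 0.2803
  p(0,2)=1/8: -0.1250 × log₂(0.1250) = 0.3750
  p(1,0)=1/10: -0.1000 × log₂(0.1000) = 0.3322
  p(1,1)=1/8: -0.1250 × log₂(0.1250) = 0.3750
  p(1,2)=1/20: -0.0500 × log₂(0.0500) = 0.2161
  p(2,0)=1/8: -0.1250 × log₂(0.1250) = 0.3750
  p(2,1)=3/20: -0.1500 × log₂(0.1500) = 0.4105
  p(2,2)=1/10: -0.1000 × log₂(0.1000) = 0.3322
H(X,Y) = 3.1068 bits


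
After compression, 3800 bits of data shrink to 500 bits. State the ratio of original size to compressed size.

Compression ratio = Original / Compressed
= 3800 / 500 = 7.60:1


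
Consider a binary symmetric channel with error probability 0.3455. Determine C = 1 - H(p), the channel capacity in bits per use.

For BSC with error probability p:
C = 1 - H(p) where H(p) is binary entropy
H(0.3455) = -0.3455 × log₂(0.3455) - 0.6545 × log₂(0.6545)
H(p) = 0.9300
C = 1 - 0.9300 = 0.0700 bits/use


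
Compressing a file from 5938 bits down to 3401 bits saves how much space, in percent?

Space savings = (1 - Compressed/Original) × 100%
= (1 - 3401/5938) × 100%
= 42.72%


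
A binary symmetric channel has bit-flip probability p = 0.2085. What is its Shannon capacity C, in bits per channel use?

For BSC with error probability p:
C = 1 - H(p) where H(p) is binary entropy
H(0.2085) = -0.2085 × log₂(0.2085) - 0.7915 × log₂(0.7915)
H(p) = 0.7386
C = 1 - 0.7386 = 0.2614 bits/use


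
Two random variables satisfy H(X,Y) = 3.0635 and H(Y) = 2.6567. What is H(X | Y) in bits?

Chain rule: H(X,Y) = H(X|Y) + H(Y)
H(X|Y) = H(X,Y) - H(Y) = 3.0635 - 2.6567 = 0.4068 bits


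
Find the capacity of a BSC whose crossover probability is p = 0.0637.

For BSC with error probability p:
C = 1 - H(p) where H(p) is binary entropy
H(0.0637) = -0.0637 × log₂(0.0637) - 0.9363 × log₂(0.9363)
H(p) = 0.3420
C = 1 - 0.3420 = 0.6580 bits/use
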